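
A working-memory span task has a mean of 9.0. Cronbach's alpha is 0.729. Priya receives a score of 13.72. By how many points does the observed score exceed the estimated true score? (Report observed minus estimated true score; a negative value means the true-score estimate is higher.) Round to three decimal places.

1.279

Weight the observed score by reliability and the mean by (1 − reliability): T̂ = 0.729·13.72 + 0.271·9.0 = 10.00188 + 2.4390 = 12.44088.
X − T̂ = 13.72 − 12.4409 = 1.2791 → 1.279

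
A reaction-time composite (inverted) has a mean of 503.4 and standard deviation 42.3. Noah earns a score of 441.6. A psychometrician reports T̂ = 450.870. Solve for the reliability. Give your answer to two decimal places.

0.85

T̂ = ρX + (1 − ρ)μ  ⇒  T̂ − μ = ρ(X − μ)
ρ = (T̂ − μ)/(X − μ) = (450.870 − 503.4) / (441.6 − 503.4) = -52.530 / -61.8 = 0.8500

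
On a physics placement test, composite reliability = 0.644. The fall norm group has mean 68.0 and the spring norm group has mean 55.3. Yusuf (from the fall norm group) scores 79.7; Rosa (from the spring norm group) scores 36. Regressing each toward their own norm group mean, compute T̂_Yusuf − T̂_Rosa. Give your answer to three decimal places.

32.664

T̂_Yusuf = 0.644(79.7) + 0.356(68.0) = 75.53480
T̂_Rosa = 0.644(36) + 0.356(55.3) = 42.87080
Difference = 75.53480 − 42.87080 = 32.66400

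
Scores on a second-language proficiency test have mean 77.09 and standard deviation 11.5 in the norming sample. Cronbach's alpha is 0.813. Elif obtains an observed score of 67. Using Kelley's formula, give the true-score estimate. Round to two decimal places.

68.89

Weight the observed score by reliability and the mean by (1 − reliability): T̂ = 0.813·67 + 0.187·77.09 = 54.471 + 14.41583 = 68.887.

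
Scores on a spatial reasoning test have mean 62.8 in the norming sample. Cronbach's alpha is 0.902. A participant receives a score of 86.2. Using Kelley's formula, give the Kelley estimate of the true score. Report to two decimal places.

83.91

T̂ = 0.902(86.2) + 0.098(62.8) = 77.7524 + 6.1544 = 83.907 → 83.91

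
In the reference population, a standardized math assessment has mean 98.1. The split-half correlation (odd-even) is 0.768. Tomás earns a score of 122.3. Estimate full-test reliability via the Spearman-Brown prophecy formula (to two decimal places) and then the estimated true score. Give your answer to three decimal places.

119.154

Spearman-Brown: ρ = 2r/(1 + r) = 2(0.768)/(1 + 0.768) = 1.5360/1.768 = 0.8688 → 0.87
T̂ = ρX + (1 − ρ)μ
  = 0.87 × 122.3 + 0.13 × 98.1
  = 106.401 + 12.753
  = 119.1540
  ≈ 119.154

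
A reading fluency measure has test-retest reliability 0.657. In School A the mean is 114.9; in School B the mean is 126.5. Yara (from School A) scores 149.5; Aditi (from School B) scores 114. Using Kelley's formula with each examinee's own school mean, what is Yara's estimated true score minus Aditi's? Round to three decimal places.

T̂_Yara = 0.657(149.5) + 0.343(114.9) = 137.63220
T̂_Aditi = 0.657(114) + 0.343(126.5) = 118.28750
Difference = 137.63220 − 118.28750 = 19.34470

19.345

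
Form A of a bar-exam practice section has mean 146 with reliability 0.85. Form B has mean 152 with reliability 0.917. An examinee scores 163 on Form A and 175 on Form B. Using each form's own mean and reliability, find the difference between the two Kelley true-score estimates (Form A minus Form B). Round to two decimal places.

T̂_A = 0.85(163) + 0.15(146) = 160.4500
T̂_B = 0.917(175) + 0.083(152) = 173.0910
T̂_A − T̂_B = -12.6410

-12.64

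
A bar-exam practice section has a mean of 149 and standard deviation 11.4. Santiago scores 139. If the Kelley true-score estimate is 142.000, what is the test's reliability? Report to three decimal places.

T̂ = ρX + (1 − ρ)μ  ⇒  T̂ − μ = ρ(X − μ)
ρ = (T̂ − μ)/(X − μ) = (142.000 − 149) / (139 − 149) = -7.000 / -10.0 = 0.70000

0.700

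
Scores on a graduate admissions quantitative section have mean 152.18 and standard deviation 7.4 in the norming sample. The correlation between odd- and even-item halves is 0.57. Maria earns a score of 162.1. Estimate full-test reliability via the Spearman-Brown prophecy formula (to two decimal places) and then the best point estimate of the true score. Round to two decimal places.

159.42

Spearman-Brown: ρ = 2r/(1 + r) = 2(0.57)/(1 + 0.57) = 1.140/1.57 = 0.7261 → 0.73
T̂ = 0.73(162.1) + 0.27(152.18) = 118.333 + 41.0886 = 159.422 → 159.42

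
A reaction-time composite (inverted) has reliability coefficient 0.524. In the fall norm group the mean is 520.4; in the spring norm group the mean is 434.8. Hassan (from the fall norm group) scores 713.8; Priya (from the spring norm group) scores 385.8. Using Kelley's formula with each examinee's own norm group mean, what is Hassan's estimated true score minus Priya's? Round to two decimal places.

212.62

T̂_Hassan = 0.524(713.8) + 0.476(520.4) = 621.7416
T̂_Priya = 0.524(385.8) + 0.476(434.8) = 409.1240
Difference = 621.7416 − 409.1240 = 212.6176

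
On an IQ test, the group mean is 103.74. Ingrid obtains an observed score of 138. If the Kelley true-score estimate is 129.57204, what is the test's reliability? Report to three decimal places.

T̂ = ρX + (1 − ρ)μ  ⇒  T̂ − μ = ρ(X − μ)
ρ = (T̂ − μ)/(X − μ) = (129.57204 − 103.74) / (138 − 103.74) = 25.83204 / 34.26 = 0.75400

0.754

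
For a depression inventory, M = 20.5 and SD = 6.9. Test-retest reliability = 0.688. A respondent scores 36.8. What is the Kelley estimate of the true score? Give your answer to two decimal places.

31.71

T̂ = ρX + (1 − ρ)μ
  = 0.688 × 36.8 + 0.312 × 20.5
  = 25.3184 + 6.3960
  = 31.714
  ≈ 31.71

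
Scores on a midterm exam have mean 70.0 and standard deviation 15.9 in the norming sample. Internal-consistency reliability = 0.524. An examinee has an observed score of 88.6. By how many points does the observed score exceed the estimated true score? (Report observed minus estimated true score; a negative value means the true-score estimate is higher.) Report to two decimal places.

8.85

T̂ = 0.524(88.6) + 0.476(70.0) = 46.4264 + 33.3200 = 79.7464 → 79.746
X − T̂ = 88.6 − 79.746 = 8.854 → 8.85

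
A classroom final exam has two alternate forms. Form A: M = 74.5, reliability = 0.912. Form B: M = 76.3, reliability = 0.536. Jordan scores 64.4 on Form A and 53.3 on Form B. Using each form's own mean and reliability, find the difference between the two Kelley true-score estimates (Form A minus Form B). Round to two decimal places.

1.32

T̂_A = 0.912(64.4) + 0.088(74.5) = 65.2888
T̂_B = 0.536(53.3) + 0.464(76.3) = 63.9720
T̂_A − T̂_B = 1.3168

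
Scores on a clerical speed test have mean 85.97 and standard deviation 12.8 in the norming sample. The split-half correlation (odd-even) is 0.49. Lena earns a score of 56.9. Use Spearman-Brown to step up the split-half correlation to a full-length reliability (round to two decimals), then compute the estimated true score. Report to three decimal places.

Spearman-Brown: ρ = 2r/(1 + r) = 2(0.49)/(1 + 0.49) = 0.980/1.49 = 0.6577 → 0.66
T̂ = ρX + (1 − ρ)μ
  = 0.66 × 56.9 + 0.34 × 85.97
  = 37.554 + 29.2298
  = 66.7838
  ≈ 66.784

66.784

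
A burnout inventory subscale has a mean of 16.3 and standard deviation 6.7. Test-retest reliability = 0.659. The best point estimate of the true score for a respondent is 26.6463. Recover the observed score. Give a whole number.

32

T̂ = ρX + (1 − ρ)μ  ⇒  X = (T̂ − (1 − ρ)μ) / ρ
X = (26.6463 − 0.341 × 16.3) / 0.659 = (26.6463 − 5.5583) / 0.659 = 21.0880 / 0.659 = 32.00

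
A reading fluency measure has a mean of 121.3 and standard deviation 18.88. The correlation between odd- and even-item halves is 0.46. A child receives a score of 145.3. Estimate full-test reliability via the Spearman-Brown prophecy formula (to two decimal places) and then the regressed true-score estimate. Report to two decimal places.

136.42

Spearman-Brown: ρ = 2r/(1 + r) = 2(0.46)/(1 + 0.46) = 0.920/1.46 = 0.6301 → 0.63
Weight the observed score by reliability and the mean by (1 − reliability): T̂ = 0.63·145.3 + 0.37·121.3 = 91.539 + 44.881 = 136.420.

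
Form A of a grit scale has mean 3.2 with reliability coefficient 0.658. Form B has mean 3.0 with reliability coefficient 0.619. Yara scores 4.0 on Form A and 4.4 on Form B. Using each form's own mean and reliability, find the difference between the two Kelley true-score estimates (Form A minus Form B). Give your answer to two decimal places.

T̂_A = 0.658(4.0) + 0.342(3.2) = 3.7264
T̂_B = 0.619(4.4) + 0.381(3.0) = 3.8666
T̂_A − T̂_B = -0.1402

-0.14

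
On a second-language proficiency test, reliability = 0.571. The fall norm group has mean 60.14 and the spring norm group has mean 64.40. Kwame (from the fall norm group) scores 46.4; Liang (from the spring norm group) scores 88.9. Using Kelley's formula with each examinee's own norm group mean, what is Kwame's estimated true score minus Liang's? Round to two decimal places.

-26.10

T̂_Kwame = 0.571(46.4) + 0.429(60.14) = 52.2945
T̂_Liang = 0.571(88.9) + 0.429(64.40) = 78.3895
Difference = 52.2945 − 78.3895 = -26.0950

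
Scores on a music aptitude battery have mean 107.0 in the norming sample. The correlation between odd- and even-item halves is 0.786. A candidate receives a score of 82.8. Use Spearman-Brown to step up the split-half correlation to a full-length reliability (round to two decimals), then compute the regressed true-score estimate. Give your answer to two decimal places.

85.70

Spearman-Brown: ρ = 2r/(1 + r) = 2(0.786)/(1 + 0.786) = 1.5720/1.786 = 0.8802 → 0.88
T̂ = ρX + (1 − ρ)μ
  = 0.88 × 82.8 + 0.12 × 107.0
  = 72.864 + 12.840
  = 85.704
  ≈ 85.70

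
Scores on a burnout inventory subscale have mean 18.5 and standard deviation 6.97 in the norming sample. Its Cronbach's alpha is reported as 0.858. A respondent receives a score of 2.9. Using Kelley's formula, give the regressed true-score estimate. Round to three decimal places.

5.115

Kelley's formula gives T̂ = 0.858·2.9 + 0.142·18.5 = 2.4882 + 2.6270 = 5.1152.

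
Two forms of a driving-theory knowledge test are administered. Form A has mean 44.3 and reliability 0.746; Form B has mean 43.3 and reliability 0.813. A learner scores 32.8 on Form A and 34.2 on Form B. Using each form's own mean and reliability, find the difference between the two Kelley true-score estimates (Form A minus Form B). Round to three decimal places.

-0.181

T̂_A = 0.746(32.8) + 0.254(44.3) = 35.72100
T̂_B = 0.813(34.2) + 0.187(43.3) = 35.90170
T̂_A − T̂_B = -0.18070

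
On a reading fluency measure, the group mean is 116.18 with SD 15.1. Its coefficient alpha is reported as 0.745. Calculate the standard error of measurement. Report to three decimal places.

SEM = SD · √(1 − ρ) = 15.1 × √0.255 = 15.1 × 0.5050 = 7.6251

7.625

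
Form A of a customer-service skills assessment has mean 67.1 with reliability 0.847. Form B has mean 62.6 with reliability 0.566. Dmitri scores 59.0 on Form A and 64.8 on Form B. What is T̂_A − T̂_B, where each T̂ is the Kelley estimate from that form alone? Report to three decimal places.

T̂_A = 0.847(59.0) + 0.153(67.1) = 60.23930
T̂_B = 0.566(64.8) + 0.434(62.6) = 63.84520
T̂_A − T̂_B = -3.60590

-3.606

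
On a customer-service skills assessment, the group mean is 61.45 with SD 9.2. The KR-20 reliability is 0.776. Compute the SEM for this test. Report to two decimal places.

4.35

SEM = SD · √(1 − ρ) = 9.2 × √0.224 = 9.2 × 0.4733 = 4.354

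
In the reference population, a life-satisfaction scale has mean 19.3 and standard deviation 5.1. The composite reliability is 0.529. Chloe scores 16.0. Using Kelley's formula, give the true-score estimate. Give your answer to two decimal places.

Kelley's formula gives T̂ = 0.529·16.0 + 0.471·19.3 = 8.4640 + 9.0903 = 17.554.

17.55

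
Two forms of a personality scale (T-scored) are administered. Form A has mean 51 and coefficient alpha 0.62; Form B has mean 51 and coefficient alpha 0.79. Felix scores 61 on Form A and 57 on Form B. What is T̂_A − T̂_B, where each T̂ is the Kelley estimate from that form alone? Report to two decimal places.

T̂_A = 0.62(61) + 0.38(51) = 57.2000
T̂_B = 0.79(57) + 0.21(51) = 55.7400
T̂_A − T̂_B = 1.4600

1.46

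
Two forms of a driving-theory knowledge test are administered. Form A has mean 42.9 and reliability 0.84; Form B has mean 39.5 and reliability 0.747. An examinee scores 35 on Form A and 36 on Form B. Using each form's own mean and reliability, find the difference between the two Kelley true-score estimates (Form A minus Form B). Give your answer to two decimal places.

-0.62

T̂_A = 0.84(35) + 0.16(42.9) = 36.2640
T̂_B = 0.747(36) + 0.253(39.5) = 36.8855
T̂_A − T̂_B = -0.6215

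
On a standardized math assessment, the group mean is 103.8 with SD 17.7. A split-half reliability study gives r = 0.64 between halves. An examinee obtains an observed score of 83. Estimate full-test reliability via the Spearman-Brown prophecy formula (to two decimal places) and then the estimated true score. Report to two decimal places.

Spearman-Brown: ρ = 2r/(1 + r) = 2(0.64)/(1 + 0.64) = 1.280/1.64 = 0.7805 → 0.78
T̂ = ρX + (1 − ρ)μ
  = 0.78 × 83 + 0.22 × 103.8
  = 64.74 + 22.836
  = 87.576
  ≈ 87.58

87.58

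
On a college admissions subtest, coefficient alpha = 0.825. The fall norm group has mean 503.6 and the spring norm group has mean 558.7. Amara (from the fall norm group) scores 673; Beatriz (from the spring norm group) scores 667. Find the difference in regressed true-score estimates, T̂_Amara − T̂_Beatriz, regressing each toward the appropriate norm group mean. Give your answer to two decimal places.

-4.69

T̂_Amara = 0.825(673) + 0.175(503.6) = 643.3550
T̂_Beatriz = 0.825(667) + 0.175(558.7) = 648.0475
Difference = 643.3550 − 648.0475 = -4.6925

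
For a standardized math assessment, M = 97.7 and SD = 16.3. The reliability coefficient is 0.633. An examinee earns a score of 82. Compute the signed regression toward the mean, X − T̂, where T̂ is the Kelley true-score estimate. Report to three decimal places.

Kelley's formula gives T̂ = 0.633·82 + 0.367·97.7 = 51.906 + 35.8559 = 87.76190.
X − T̂ = 82 − 87.7619 = -5.7619 → -5.762

-5.762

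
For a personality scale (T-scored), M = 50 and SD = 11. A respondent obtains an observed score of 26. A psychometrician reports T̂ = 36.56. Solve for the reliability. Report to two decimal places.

0.56

T̂ = ρX + (1 − ρ)μ  ⇒  T̂ − μ = ρ(X − μ)
ρ = (T̂ − μ)/(X − μ) = (36.56 − 50) / (26 − 50) = -13.44 / -24.0 = 0.5600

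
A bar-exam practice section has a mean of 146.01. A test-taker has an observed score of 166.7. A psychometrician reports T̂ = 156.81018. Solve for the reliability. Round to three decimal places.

0.522

T̂ = ρX + (1 − ρ)μ  ⇒  T̂ − μ = ρ(X − μ)
ρ = (T̂ − μ)/(X − μ) = (156.81018 − 146.01) / (166.7 − 146.01) = 10.80018 / 20.69 = 0.52200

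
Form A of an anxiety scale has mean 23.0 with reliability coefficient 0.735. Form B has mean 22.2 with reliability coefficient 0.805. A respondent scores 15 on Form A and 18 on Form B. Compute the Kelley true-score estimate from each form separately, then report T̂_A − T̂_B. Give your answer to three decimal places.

T̂_A = 0.735(15) + 0.265(23.0) = 17.12000
T̂_B = 0.805(18) + 0.195(22.2) = 18.81900
T̂_A − T̂_B = -1.69900

-1.699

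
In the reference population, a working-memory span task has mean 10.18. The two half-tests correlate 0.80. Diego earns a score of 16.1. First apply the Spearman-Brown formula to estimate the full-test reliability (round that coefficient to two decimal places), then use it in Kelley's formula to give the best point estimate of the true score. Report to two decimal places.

Spearman-Brown: ρ = 2r/(1 + r) = 2(0.80)/(1 + 0.80) = 1.600/1.80 = 0.8889 → 0.89
T̂ = 0.89(16.1) + 0.11(10.18) = 14.329 + 1.1198 = 15.449 → 15.45

15.45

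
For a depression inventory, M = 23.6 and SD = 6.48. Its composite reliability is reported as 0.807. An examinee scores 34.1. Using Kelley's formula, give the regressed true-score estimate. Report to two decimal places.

T̂ = 0.807(34.1) + 0.193(23.6) = 27.5187 + 4.5548 = 32.074 → 32.07

32.07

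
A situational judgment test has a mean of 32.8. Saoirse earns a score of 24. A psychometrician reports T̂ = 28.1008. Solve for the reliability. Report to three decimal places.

0.534

T̂ = ρX + (1 − ρ)μ  ⇒  T̂ − μ = ρ(X − μ)
ρ = (T̂ − μ)/(X − μ) = (28.1008 − 32.8) / (24 − 32.8) = -4.6992 / -8.8 = 0.53400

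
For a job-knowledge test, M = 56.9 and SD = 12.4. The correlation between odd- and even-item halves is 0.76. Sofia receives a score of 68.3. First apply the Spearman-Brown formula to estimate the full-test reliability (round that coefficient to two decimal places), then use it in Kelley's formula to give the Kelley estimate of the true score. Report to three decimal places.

66.704

Spearman-Brown: ρ = 2r/(1 + r) = 2(0.76)/(1 + 0.76) = 1.520/1.76 = 0.8636 → 0.86
T̂ = ρX + (1 − ρ)μ
  = 0.86 × 68.3 + 0.14 × 56.9
  = 58.738 + 7.966
  = 66.7040
  ≈ 66.704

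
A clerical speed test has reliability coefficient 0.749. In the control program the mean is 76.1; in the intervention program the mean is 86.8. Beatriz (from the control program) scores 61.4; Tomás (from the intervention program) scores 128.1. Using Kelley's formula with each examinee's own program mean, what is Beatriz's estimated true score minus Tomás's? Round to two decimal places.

-52.64

T̂_Beatriz = 0.749(61.4) + 0.251(76.1) = 65.0897
T̂_Tomás = 0.749(128.1) + 0.251(86.8) = 117.7337
Difference = 65.0897 − 117.7337 = -52.6440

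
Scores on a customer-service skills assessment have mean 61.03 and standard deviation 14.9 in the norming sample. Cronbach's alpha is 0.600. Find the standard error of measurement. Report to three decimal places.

9.424

SEM = SD · √(1 − ρ) = 14.9 × √0.400 = 14.9 × 0.6325 = 9.4236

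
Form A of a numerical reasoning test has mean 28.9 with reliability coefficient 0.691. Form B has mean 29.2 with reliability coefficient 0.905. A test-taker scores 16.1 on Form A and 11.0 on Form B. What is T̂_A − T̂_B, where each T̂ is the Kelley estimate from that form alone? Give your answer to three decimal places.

7.326

T̂_A = 0.691(16.1) + 0.309(28.9) = 20.05520
T̂_B = 0.905(11.0) + 0.095(29.2) = 12.72900
T̂_A − T̂_B = 7.32620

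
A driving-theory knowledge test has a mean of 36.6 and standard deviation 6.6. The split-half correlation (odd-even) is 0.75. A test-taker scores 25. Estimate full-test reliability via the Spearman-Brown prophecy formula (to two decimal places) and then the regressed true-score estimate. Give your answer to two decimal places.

Spearman-Brown: ρ = 2r/(1 + r) = 2(0.75)/(1 + 0.75) = 1.500/1.75 = 0.8571 → 0.86
T̂ = ρX + (1 − ρ)μ
  = 0.86 × 25 + 0.14 × 36.6
  = 21.50 + 5.124
  = 26.624
  ≈ 26.62

26.62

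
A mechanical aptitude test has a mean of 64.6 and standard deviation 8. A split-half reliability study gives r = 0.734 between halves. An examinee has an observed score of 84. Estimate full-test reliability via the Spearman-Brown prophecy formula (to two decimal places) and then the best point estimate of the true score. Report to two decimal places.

81.09

Spearman-Brown: ρ = 2r/(1 + r) = 2(0.734)/(1 + 0.734) = 1.4680/1.734 = 0.8466 → 0.85
Regress the observed score toward the mean by the unreliability: T̂ = 0.85·84 + 0.15·64.6 = 71.40 + 9.690 = 81.090.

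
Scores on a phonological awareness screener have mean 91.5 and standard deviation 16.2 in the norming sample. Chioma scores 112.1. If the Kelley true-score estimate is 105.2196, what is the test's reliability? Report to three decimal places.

T̂ = ρX + (1 − ρ)μ  ⇒  T̂ − μ = ρ(X − μ)
ρ = (T̂ − μ)/(X − μ) = (105.2196 − 91.5) / (112.1 − 91.5) = 13.7196 / 20.6 = 0.66600

0.666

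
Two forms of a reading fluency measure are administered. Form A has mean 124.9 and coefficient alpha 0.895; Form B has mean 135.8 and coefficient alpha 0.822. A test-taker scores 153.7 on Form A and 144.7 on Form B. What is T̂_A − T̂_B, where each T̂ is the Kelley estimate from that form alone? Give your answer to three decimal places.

T̂_A = 0.895(153.7) + 0.105(124.9) = 150.67600
T̂_B = 0.822(144.7) + 0.178(135.8) = 143.11580
T̂_A − T̂_B = 7.56020

7.560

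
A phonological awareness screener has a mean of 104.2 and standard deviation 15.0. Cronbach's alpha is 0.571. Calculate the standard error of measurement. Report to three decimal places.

SEM = SD · √(1 − ρ) = 15.0 × √0.429 = 15.0 × 0.6550 = 9.8247

9.825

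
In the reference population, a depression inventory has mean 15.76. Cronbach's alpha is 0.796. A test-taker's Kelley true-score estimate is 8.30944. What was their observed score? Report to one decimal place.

T̂ = ρX + (1 − ρ)μ  ⇒  X = (T̂ − (1 − ρ)μ) / ρ
X = (8.30944 − 0.204 × 15.76) / 0.796 = (8.30944 − 3.21504) / 0.796 = 5.09440 / 0.796 = 6.400

6.4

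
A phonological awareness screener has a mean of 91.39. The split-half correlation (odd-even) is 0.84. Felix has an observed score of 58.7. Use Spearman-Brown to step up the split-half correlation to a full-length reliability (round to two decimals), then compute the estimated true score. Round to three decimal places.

61.642

Spearman-Brown: ρ = 2r/(1 + r) = 2(0.84)/(1 + 0.84) = 1.680/1.84 = 0.9130 → 0.91
T̂ = ρX + (1 − ρ)μ
  = 0.91 × 58.7 + 0.09 × 91.39
  = 53.417 + 8.2251
  = 61.6421
  ≈ 61.642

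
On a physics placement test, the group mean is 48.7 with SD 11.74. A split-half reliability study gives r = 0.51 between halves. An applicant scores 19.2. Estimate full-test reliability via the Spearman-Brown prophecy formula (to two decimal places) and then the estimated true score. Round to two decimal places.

Spearman-Brown: ρ = 2r/(1 + r) = 2(0.51)/(1 + 0.51) = 1.020/1.51 = 0.6755 → 0.68
T̂ = ρX + (1 − ρ)μ
  = 0.68 × 19.2 + 0.32 × 48.7
  = 13.056 + 15.584
  = 28.640
  ≈ 28.64

28.64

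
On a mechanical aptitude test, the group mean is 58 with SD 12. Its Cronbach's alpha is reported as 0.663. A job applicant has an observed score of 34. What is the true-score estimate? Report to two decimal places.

Weight the observed score by reliability and the mean by (1 − reliability): T̂ = 0.663·34 + 0.337·58 = 22.542 + 19.546 = 42.088.

42.09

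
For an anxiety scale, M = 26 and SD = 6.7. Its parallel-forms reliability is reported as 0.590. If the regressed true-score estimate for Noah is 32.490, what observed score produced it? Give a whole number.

37

T̂ = ρX + (1 − ρ)μ  ⇒  X = (T̂ − (1 − ρ)μ) / ρ
X = (32.490 − 0.410 × 26) / 0.590 = (32.490 − 10.660) / 0.590 = 21.830 / 0.590 = 37.00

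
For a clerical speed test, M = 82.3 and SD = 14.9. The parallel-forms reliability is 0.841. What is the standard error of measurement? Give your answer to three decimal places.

SEM = SD · √(1 − ρ) = 14.9 × √0.159 = 14.9 × 0.3987 = 5.9413

5.941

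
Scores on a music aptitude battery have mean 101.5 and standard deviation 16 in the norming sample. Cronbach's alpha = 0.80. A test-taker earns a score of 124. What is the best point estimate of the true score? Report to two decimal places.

Regress the observed score toward the mean by the unreliability: T̂ = 0.80·124 + 0.20·101.5 = 99.20 + 20.300 = 119.500.

119.50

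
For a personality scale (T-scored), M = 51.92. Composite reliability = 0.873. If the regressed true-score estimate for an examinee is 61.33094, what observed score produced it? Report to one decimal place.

62.7

T̂ = ρX + (1 − ρ)μ  ⇒  X = (T̂ − (1 − ρ)μ) / ρ
X = (61.33094 − 0.127 × 51.92) / 0.873 = (61.33094 − 6.59384) / 0.873 = 54.73710 / 0.873 = 62.700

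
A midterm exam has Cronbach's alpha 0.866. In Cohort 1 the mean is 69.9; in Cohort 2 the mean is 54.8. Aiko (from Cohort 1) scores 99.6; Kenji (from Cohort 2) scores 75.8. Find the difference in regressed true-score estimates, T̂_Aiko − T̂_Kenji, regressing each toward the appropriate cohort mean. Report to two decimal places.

22.63

T̂_Aiko = 0.866(99.6) + 0.134(69.9) = 95.6202
T̂_Kenji = 0.866(75.8) + 0.134(54.8) = 72.9860
Difference = 95.6202 − 72.9860 = 22.6342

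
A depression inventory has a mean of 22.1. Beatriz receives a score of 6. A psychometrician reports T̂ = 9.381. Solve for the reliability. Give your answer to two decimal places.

0.79

T̂ = ρX + (1 − ρ)μ  ⇒  T̂ − μ = ρ(X − μ)
ρ = (T̂ − μ)/(X − μ) = (9.381 − 22.1) / (6 − 22.1) = -12.719 / -16.1 = 0.7900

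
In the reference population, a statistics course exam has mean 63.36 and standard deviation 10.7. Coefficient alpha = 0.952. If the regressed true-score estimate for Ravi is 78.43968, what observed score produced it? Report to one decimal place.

T̂ = ρX + (1 − ρ)μ  ⇒  X = (T̂ − (1 − ρ)μ) / ρ
X = (78.43968 − 0.048 × 63.36) / 0.952 = (78.43968 − 3.04128) / 0.952 = 75.39840 / 0.952 = 79.200

79.2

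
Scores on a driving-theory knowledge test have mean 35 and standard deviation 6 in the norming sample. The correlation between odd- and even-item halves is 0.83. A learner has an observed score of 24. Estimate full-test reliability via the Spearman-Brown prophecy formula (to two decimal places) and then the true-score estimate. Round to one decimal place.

Spearman-Brown: ρ = 2r/(1 + r) = 2(0.83)/(1 + 0.83) = 1.660/1.83 = 0.9071 → 0.91
Regress the observed score toward the mean by the unreliability: T̂ = 0.91·24 + 0.09·35 = 21.84 + 3.15 = 24.99.

25.0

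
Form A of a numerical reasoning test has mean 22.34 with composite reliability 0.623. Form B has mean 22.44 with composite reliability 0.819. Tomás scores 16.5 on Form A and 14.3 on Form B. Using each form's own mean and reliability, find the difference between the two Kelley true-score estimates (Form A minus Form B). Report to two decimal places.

2.93

T̂_A = 0.623(16.5) + 0.377(22.34) = 18.7017
T̂_B = 0.819(14.3) + 0.181(22.44) = 15.7733
T̂_A − T̂_B = 2.9283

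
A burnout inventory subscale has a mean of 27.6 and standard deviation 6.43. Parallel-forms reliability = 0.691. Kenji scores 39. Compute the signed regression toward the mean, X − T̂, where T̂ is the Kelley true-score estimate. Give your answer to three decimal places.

T̂ = 0.691(39) + 0.309(27.6) = 26.949 + 8.5284 = 35.47740 → 35.4774
X − T̂ = 39 − 35.4774 = 3.5226 → 3.523

3.523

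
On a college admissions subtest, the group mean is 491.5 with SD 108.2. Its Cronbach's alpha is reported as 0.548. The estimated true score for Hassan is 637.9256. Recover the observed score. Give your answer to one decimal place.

T̂ = ρX + (1 − ρ)μ  ⇒  X = (T̂ − (1 − ρ)μ) / ρ
X = (637.9256 − 0.452 × 491.5) / 0.548 = (637.9256 − 222.1580) / 0.548 = 415.7676 / 0.548 = 758.700

758.7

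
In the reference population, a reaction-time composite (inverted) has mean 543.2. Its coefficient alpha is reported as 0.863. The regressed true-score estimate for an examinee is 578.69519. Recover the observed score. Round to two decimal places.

584.33

T̂ = ρX + (1 − ρ)μ  ⇒  X = (T̂ − (1 − ρ)μ) / ρ
X = (578.69519 − 0.137 × 543.2) / 0.863 = (578.69519 − 74.4184) / 0.863 = 504.27679 / 0.863 = 584.3300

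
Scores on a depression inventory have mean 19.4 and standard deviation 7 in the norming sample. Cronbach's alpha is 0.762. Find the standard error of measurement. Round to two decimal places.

3.41

SEM = SD · √(1 − ρ) = 7 × √0.238 = 7 × 0.4879 = 3.415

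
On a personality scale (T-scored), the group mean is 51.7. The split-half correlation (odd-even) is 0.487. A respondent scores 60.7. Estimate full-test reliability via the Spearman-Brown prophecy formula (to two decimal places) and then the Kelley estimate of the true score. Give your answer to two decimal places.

Spearman-Brown: ρ = 2r/(1 + r) = 2(0.487)/(1 + 0.487) = 0.9740/1.487 = 0.6550 → 0.66
Kelley's formula gives T̂ = 0.66·60.7 + 0.34·51.7 = 40.062 + 17.578 = 57.640.

57.64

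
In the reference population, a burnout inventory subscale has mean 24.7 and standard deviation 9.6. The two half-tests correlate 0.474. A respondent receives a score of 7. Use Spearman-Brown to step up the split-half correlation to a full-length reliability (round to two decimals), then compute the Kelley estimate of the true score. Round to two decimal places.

Spearman-Brown: ρ = 2r/(1 + r) = 2(0.474)/(1 + 0.474) = 0.9480/1.474 = 0.6431 → 0.64
T̂ = 0.64(7) + 0.36(24.7) = 4.48 + 8.892 = 13.372 → 13.37

13.37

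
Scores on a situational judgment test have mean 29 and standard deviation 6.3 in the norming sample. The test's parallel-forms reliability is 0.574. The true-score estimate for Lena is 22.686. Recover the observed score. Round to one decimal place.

18.0

T̂ = ρX + (1 − ρ)μ  ⇒  X = (T̂ − (1 − ρ)μ) / ρ
X = (22.686 − 0.426 × 29) / 0.574 = (22.686 − 12.354) / 0.574 = 10.332 / 0.574 = 18.000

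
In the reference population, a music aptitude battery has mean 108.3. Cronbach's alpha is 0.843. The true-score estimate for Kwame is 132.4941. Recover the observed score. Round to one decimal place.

T̂ = ρX + (1 − ρ)μ  ⇒  X = (T̂ − (1 − ρ)μ) / ρ
X = (132.4941 − 0.157 × 108.3) / 0.843 = (132.4941 − 17.0031) / 0.843 = 115.4910 / 0.843 = 137.000

137.0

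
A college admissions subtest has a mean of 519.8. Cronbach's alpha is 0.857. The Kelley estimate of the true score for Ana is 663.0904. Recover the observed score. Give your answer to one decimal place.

T̂ = ρX + (1 − ρ)μ  ⇒  X = (T̂ − (1 − ρ)μ) / ρ
X = (663.0904 − 0.143 × 519.8) / 0.857 = (663.0904 − 74.3314) / 0.857 = 588.7590 / 0.857 = 687.000

687.0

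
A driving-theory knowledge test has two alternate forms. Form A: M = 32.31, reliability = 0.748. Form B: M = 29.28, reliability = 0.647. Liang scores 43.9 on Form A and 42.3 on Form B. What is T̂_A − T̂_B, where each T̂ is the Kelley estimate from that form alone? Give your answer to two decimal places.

3.28

T̂_A = 0.748(43.9) + 0.252(32.31) = 40.9793
T̂_B = 0.647(42.3) + 0.353(29.28) = 37.7039
T̂_A − T̂_B = 3.2754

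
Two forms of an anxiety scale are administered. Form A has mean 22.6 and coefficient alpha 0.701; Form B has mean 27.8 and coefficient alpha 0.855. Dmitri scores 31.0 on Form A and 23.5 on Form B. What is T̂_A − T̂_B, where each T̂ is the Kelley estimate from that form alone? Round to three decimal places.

4.365

T̂_A = 0.701(31.0) + 0.299(22.6) = 28.48840
T̂_B = 0.855(23.5) + 0.145(27.8) = 24.12350
T̂_A − T̂_B = 4.36490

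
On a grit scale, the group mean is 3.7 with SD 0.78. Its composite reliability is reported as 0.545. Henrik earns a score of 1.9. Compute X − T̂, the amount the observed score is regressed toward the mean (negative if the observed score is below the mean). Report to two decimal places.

T̂ = 0.545(1.9) + 0.455(3.7) = 1.0355 + 1.6835 = 2.7190 → 2.719
X − T̂ = 1.9 − 2.719 = -0.819 → -0.82

-0.82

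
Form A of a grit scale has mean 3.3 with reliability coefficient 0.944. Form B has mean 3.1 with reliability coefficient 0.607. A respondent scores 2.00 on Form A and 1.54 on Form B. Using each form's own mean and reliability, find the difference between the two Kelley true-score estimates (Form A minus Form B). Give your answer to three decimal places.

-0.080

T̂_A = 0.944(2.00) + 0.056(3.3) = 2.07280
T̂_B = 0.607(1.54) + 0.393(3.1) = 2.15308
T̂_A − T̂_B = -0.08028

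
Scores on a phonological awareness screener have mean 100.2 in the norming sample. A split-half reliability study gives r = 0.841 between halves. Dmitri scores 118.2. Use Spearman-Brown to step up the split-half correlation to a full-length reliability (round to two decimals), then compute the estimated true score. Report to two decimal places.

Spearman-Brown: ρ = 2r/(1 + r) = 2(0.841)/(1 + 0.841) = 1.6820/1.841 = 0.9136 → 0.91
T̂ = ρX + (1 − ρ)μ
  = 0.91 × 118.2 + 0.09 × 100.2
  = 107.562 + 9.018
  = 116.580
  ≈ 116.58

116.58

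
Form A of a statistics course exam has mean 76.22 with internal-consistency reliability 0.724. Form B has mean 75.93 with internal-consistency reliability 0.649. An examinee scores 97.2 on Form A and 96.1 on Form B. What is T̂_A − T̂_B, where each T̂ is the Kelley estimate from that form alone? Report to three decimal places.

2.389

T̂_A = 0.724(97.2) + 0.276(76.22) = 91.40952
T̂_B = 0.649(96.1) + 0.351(75.93) = 89.02033
T̂_A − T̂_B = 2.38919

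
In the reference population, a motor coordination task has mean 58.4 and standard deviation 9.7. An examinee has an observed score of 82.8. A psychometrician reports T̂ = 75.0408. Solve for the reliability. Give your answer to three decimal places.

T̂ = ρX + (1 − ρ)μ  ⇒  T̂ − μ = ρ(X − μ)
ρ = (T̂ − μ)/(X − μ) = (75.0408 − 58.4) / (82.8 − 58.4) = 16.6408 / 24.4 = 0.68200

0.682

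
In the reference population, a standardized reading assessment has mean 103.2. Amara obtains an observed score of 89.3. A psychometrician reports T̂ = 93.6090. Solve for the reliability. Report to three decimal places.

T̂ = ρX + (1 − ρ)μ  ⇒  T̂ − μ = ρ(X − μ)
ρ = (T̂ − μ)/(X − μ) = (93.6090 − 103.2) / (89.3 − 103.2) = -9.5910 / -13.9 = 0.69000

0.690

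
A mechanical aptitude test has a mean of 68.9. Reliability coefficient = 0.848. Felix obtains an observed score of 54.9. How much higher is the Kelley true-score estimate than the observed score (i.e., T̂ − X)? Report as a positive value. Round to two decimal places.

Weight the observed score by reliability and the mean by (1 − reliability): T̂ = 0.848·54.9 + 0.152·68.9 = 46.5552 + 10.4728 = 57.0280.
T̂ − X = 57.028 − 54.9 = 2.128 → 2.13

2.13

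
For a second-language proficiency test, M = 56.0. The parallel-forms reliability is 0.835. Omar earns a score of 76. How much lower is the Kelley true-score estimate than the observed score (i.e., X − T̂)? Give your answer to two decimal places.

T̂ = ρX + (1 − ρ)μ
  = 0.835 × 76 + 0.165 × 56.0
  = 63.460 + 9.2400
  = 72.7000
  ≈ 72.700
X − T̂ = 76 − 72.700 = 3.300 → 3.30

3.30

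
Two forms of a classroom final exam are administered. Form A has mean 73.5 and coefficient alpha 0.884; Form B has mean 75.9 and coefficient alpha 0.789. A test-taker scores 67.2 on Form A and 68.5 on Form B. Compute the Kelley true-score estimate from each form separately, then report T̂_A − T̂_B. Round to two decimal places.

T̂_A = 0.884(67.2) + 0.116(73.5) = 67.9308
T̂_B = 0.789(68.5) + 0.211(75.9) = 70.0614
T̂_A − T̂_B = -2.1306

-2.13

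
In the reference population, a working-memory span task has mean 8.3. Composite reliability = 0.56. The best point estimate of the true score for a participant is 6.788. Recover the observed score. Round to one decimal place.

T̂ = ρX + (1 − ρ)μ  ⇒  X = (T̂ − (1 − ρ)μ) / ρ
X = (6.788 − 0.44 × 8.3) / 0.56 = (6.788 − 3.652) / 0.56 = 3.136 / 0.56 = 5.600

5.6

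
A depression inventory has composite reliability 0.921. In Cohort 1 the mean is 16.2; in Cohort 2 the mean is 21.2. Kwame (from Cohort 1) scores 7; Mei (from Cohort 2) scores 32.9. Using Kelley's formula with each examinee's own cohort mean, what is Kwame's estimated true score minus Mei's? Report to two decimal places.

T̂_Kwame = 0.921(7) + 0.079(16.2) = 7.7268
T̂_Mei = 0.921(32.9) + 0.079(21.2) = 31.9757
Difference = 7.7268 − 31.9757 = -24.2489

-24.25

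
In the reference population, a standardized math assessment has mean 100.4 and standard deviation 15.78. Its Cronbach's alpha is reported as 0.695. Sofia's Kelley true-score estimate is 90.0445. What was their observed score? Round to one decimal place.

T̂ = ρX + (1 − ρ)μ  ⇒  X = (T̂ − (1 − ρ)μ) / ρ
X = (90.0445 − 0.305 × 100.4) / 0.695 = (90.0445 − 30.6220) / 0.695 = 59.4225 / 0.695 = 85.500

85.5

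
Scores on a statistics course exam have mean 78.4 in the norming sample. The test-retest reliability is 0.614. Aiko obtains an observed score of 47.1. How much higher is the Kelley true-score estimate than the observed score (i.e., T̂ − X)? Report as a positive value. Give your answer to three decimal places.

12.082

T̂ = ρX + (1 − ρ)μ
  = 0.614 × 47.1 + 0.386 × 78.4
  = 28.9194 + 30.2624
  = 59.18180
  ≈ 59.1818
T̂ − X = 59.1818 − 47.1 = 12.0818 → 12.082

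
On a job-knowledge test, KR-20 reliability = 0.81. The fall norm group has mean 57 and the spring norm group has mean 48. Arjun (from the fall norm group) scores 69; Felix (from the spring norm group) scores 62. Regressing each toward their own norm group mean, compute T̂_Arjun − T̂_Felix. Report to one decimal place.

T̂_Arjun = 0.81(69) + 0.19(57) = 66.720
T̂_Felix = 0.81(62) + 0.19(48) = 59.340
Difference = 66.720 − 59.340 = 7.380

7.4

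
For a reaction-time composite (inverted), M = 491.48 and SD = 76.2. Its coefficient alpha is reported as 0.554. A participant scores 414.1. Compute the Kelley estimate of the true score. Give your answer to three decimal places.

448.611

Weight the observed score by reliability and the mean by (1 − reliability): T̂ = 0.554·414.1 + 0.446·491.48 = 229.4114 + 219.20008 = 448.6115.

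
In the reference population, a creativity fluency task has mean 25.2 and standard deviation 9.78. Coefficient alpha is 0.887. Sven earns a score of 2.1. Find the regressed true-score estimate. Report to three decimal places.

4.710

Regress the observed score toward the mean by the unreliability: T̂ = 0.887·2.1 + 0.113·25.2 = 1.8627 + 2.8476 = 4.7103.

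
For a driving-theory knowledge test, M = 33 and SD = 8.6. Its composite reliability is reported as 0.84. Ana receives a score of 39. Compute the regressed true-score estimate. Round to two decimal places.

38.04

T̂ = 0.84(39) + 0.16(33) = 32.76 + 5.28 = 38.040 → 38.04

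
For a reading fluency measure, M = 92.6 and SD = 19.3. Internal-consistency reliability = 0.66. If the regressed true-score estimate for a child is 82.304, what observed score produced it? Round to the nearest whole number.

T̂ = ρX + (1 − ρ)μ  ⇒  X = (T̂ − (1 − ρ)μ) / ρ
X = (82.304 − 0.34 × 92.6) / 0.66 = (82.304 − 31.484) / 0.66 = 50.820 / 0.66 = 77.00

77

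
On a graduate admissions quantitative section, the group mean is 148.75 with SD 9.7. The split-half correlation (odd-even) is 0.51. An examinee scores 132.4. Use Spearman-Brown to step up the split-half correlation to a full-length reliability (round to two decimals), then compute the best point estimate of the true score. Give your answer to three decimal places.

Spearman-Brown: ρ = 2r/(1 + r) = 2(0.51)/(1 + 0.51) = 1.020/1.51 = 0.6755 → 0.68
Regress the observed score toward the mean by the unreliability: T̂ = 0.68·132.4 + 0.32·148.75 = 90.032 + 47.6000 = 137.6320.

137.632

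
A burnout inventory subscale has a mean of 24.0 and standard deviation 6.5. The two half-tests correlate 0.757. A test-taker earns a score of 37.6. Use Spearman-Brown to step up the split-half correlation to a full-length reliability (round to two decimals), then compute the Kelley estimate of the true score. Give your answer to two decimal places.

Spearman-Brown: ρ = 2r/(1 + r) = 2(0.757)/(1 + 0.757) = 1.5140/1.757 = 0.8617 → 0.86
T̂ = 0.86(37.6) + 0.14(24.0) = 32.336 + 3.360 = 35.696 → 35.70

35.70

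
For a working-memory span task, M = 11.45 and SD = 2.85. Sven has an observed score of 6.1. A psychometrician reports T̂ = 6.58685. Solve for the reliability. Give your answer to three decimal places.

0.909

T̂ = ρX + (1 − ρ)μ  ⇒  T̂ − μ = ρ(X − μ)
ρ = (T̂ − μ)/(X − μ) = (6.58685 − 11.45) / (6.1 − 11.45) = -4.86315 / -5.35 = 0.90900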